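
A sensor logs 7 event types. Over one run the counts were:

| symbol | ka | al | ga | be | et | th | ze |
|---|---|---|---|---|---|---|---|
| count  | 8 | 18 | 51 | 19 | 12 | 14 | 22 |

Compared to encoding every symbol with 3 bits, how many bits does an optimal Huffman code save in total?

Fixed-length: 3 bits × 144 symbols = 432 bits.
Huffman merges:
combine ka(8), et(12) → 20
combine th(14), al(18) → 32
combine be(19), 20 → 39
combine ze(22), 32 → 54
combine 39, ga(51) → 90
combine 54, 90 → 144
Huffman total = 20 + 32 + 39 + 54 + 90 + 144 = 379 bits.
Saving = 432 − 379 = 53 bits.

53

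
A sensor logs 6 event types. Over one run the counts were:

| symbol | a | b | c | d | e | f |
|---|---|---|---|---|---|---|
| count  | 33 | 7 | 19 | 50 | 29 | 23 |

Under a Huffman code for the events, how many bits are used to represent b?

Repeatedly merge the two smallest:
merge b(7) and c(19): 26
merge f(23) and 26: 49
merge e(29) and a(33): 62
merge 49 and d(50): 99
merge 62 and 99: 161
b sits 4 levels below the root, so its codeword is 4 bits.

4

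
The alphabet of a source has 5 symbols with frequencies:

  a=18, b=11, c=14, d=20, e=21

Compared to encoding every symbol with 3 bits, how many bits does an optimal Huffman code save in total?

59

Fixed-length: 3 bits × 84 symbols = 252 bits.
Huffman merges:
merge b(11) and c(14): 25
merge a(18) and d(20): 38
merge e(21) and 25: 46
merge 38 and 46: 84
Huffman total = 25 + 38 + 46 + 84 = 193 bits.
Saving = 252 − 193 = 59 bits.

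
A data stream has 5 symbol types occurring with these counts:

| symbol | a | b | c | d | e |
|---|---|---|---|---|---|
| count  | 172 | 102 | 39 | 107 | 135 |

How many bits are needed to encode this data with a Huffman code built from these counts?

1251

Greedily combine the two least-frequent nodes:
merge c(39) and b(102): 141
merge d(107) and e(135): 242
merge 141 and a(172): 313
merge 242 and 313: 555
The encoded length is the sum of every internal node's weight: 141 + 242 + 313 + 555 = 1251 bits.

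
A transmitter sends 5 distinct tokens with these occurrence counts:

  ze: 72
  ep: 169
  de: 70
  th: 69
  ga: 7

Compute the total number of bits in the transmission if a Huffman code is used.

Greedily combine the two least-frequent nodes:
merge ga(7) and th(69): 76
merge de(70) and ze(72): 142
merge 76 and 142: 218
merge ep(169) and 218: 387
Total encoded bits = sum of merged weights = 76 + 142 + 218 + 387 = 823.

823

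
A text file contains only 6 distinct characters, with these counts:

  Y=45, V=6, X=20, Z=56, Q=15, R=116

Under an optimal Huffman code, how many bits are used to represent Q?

5

Huffman merges, smallest pair first:
V(6) + Q(15) → 21
X(20) + 21 → 41
41 + Y(45) → 86
Z(56) + 86 → 142
R(116) + 142 → 258
Q sits 5 levels below the root, so its codeword is 5 bits.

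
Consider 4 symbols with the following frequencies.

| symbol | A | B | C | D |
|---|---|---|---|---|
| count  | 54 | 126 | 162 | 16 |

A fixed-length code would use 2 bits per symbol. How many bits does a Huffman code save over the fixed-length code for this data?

92

Fixed-length: 2 bits × 358 symbols = 716 bits.
Huffman merges:
merge D(16) and A(54): 70
merge 70 and B(126): 196
merge C(162) and 196: 358
Huffman total = 70 + 196 + 358 = 624 bits.
Saving = 716 − 624 = 92 bits.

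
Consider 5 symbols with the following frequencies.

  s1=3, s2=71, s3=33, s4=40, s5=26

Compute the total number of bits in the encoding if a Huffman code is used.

366

Merge the two smallest weights repeatedly:
merge s1(3) and s5(26): 29
merge 29 and s3(33): 62
merge s4(40) and 62: 102
merge s2(71) and 102: 173
Each symbol's bit-cost is frequency × depth; summing gives 366 bits (equivalently 29 + 62 + 102 + 173).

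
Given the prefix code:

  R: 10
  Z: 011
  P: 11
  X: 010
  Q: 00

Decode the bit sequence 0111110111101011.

Read left to right; each codeword is recognised as soon as it completes (prefix code):
  011→Z | 11→P | 10→R | 11→P | 11→P | 010→X | 11→P
Decoded message: ZPRPPXP

ZPRPPXP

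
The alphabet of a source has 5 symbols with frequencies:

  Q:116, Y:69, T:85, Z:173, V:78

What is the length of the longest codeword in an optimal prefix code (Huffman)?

Merge the two lowest-weight nodes at each step:
merge Y(69) and V(78): 147
merge T(85) and Q(116): 201
merge 147 and Z(173): 320
merge 201 and 320: 521
The rarest symbols sit at the bottom; the longest codeword is 3 bits.

3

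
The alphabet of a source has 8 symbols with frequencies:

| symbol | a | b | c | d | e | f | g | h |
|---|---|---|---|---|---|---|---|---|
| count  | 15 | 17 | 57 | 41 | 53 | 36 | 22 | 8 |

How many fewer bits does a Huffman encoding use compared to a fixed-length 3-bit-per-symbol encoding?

48

Fixed-length: 3 bits × 249 symbols = 747 bits.
Huffman merges:
merge h(8) and a(15): 23
merge b(17) and g(22): 39
merge 23 and f(36): 59
merge 39 and d(41): 80
merge e(53) and c(57): 110
merge 59 and 80: 139
merge 110 and 139: 249
Huffman total = 23 + 39 + 59 + 80 + 110 + 139 + 249 = 699 bits.
Saving = 747 − 699 = 48 bits.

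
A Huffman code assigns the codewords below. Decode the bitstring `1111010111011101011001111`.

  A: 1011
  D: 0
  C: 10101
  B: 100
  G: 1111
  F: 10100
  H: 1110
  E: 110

Read left to right; each codeword is recognised as soon as it completes (prefix code):
  1111→G | 0→D | 1011→A | 1011→A | 10101→C | 100→B | 1111→G
Decoded message: GDAACBG

GDAACBG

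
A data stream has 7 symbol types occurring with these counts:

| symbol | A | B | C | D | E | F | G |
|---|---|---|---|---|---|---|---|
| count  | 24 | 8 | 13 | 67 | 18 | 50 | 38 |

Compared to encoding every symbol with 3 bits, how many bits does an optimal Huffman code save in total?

96

Fixed-length: 3 bits × 218 symbols = 654 bits.
Huffman merges:
B(8) + C(13) → 21
E(18) + 21 → 39
A(24) + G(38) → 62
39 + F(50) → 89
62 + D(67) → 129
89 + 129 → 218
Huffman total = 21 + 39 + 62 + 89 + 129 + 218 = 558 bits.
Saving = 654 − 558 = 96 bits.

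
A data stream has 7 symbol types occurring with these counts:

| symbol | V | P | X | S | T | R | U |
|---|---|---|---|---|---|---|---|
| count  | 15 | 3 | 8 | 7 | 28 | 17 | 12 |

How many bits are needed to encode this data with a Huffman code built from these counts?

235

Merge the two smallest weights repeatedly:
P(3) + S(7) → 10
X(8) + 10 → 18
U(12) + V(15) → 27
R(17) + 18 → 35
27 + T(28) → 55
35 + 55 → 90
The encoded length is the sum of every internal node's weight: 10 + 18 + 27 + 35 + 55 + 90 = 235 bits.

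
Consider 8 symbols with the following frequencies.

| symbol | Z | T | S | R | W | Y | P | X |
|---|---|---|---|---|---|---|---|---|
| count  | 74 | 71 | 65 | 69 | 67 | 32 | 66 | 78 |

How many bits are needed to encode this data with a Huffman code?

1566

Merge the two smallest weights repeatedly:
combine Y(32), S(65) → 97
combine P(66), W(67) → 133
combine R(69), T(71) → 140
combine Z(74), X(78) → 152
combine 97, 133 → 230
combine 140, 152 → 292
combine 230, 292 → 522
The encoded length is the sum of every internal node's weight: 97 + 133 + 140 + 152 + 230 + 292 + 522 = 1566 bits.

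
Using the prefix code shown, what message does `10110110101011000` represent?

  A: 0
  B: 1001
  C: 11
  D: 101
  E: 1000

DDDADE

Read left to right; each codeword is recognised as soon as it completes (prefix code):
  101→D | 101→D | 101→D | 0→A | 101→D | 1000→E
Decoded message: DDDADE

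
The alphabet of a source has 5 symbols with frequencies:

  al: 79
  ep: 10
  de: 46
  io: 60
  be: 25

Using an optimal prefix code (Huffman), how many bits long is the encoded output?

475

Greedily combine the two least-frequent nodes:
combine ep(10), be(25) → 35
combine 35, de(46) → 81
combine io(60), al(79) → 139
combine 81, 139 → 220
Each symbol's bit-cost is frequency × depth; summing gives 475 bits (equivalently 35 + 81 + 139 + 220).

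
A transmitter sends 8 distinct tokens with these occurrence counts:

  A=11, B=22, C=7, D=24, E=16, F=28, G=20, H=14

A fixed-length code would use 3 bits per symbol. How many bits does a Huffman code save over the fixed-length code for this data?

Fixed-length: 3 bits × 142 symbols = 426 bits.
Huffman merges:
merge C(7) and A(11): 18
merge H(14) and E(16): 30
merge 18 and G(20): 38
merge B(22) and D(24): 46
merge F(28) and 30: 58
merge 38 and 46: 84
merge 58 and 84: 142
Huffman total = 18 + 30 + 38 + 46 + 58 + 84 + 142 = 416 bits.
Saving = 426 − 416 = 10 bits.

10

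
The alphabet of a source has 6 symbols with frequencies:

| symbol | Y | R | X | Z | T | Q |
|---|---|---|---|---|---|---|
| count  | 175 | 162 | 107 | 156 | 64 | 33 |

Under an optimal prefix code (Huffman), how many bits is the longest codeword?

4

Merge the two lowest-weight nodes at each step:
merge Q(33) and T(64): 97
merge 97 and X(107): 204
merge Z(156) and R(162): 318
merge Y(175) and 204: 379
merge 318 and 379: 697
The first pair merged (Q, T) ends up deepest, at depth 4.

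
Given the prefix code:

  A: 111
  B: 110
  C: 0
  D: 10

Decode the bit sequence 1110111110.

ACAB

Read left to right; each codeword is recognised as soon as it completes (prefix code):
  111→A | 0→C | 111→A | 110→B
Decoded message: ACAB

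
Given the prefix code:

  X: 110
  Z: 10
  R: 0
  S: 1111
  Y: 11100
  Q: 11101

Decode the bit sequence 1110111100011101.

Read left to right; each codeword is recognised as soon as it completes (prefix code):
  11101→Q | 11100→Y | 0→R | 11101→Q
Decoded message: QYRQ

QYRQ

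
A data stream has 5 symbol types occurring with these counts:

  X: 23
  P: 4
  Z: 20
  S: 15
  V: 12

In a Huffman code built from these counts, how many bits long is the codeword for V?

3

Build the tree from the bottom:
combine P(4), V(12) → 16
combine S(15), 16 → 31
combine Z(20), X(23) → 43
combine 31, 43 → 74
V sits 3 levels below the root, so its codeword is 3 bits.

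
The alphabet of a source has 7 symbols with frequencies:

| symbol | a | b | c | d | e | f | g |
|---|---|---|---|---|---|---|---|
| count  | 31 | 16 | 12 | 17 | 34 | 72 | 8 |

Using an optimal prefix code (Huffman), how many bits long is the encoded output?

479

Build the Huffman tree bottom-up:
merge g(8) and c(12): 20
merge b(16) and d(17): 33
merge 20 and a(31): 51
merge 33 and e(34): 67
merge 51 and 67: 118
merge f(72) and 118: 190
The encoded length is the sum of every internal node's weight: 20 + 33 + 51 + 67 + 118 + 190 = 479 bits.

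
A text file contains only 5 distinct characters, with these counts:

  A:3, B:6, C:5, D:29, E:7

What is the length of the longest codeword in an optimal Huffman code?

Merge the two lowest-weight nodes at each step:
combine A(3), C(5) → 8
combine B(6), E(7) → 13
combine 8, 13 → 21
combine 21, D(29) → 50
Maximum depth reached is 3.

3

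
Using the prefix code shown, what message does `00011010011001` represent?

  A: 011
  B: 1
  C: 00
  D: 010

CADACB

Read left to right; each codeword is recognised as soon as it completes (prefix code):
  00→C | 011→A | 010→D | 011→A | 00→C | 1→B
Decoded message: CADACB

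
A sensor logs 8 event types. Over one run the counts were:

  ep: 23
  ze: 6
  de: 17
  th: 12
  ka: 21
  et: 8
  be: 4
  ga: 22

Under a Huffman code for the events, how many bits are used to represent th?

Huffman merges, smallest pair first:
merge be(4) and ze(6): 10
merge et(8) and 10: 18
merge th(12) and de(17): 29
merge 18 and ka(21): 39
merge ga(22) and ep(23): 45
merge 29 and 39: 68
merge 45 and 68: 113
th's leaf is at depth 3, giving a 3-bit codeword.

3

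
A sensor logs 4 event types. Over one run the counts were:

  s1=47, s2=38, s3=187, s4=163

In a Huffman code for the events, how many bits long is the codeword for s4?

Huffman merges, smallest pair first:
merge s2(38) and s1(47): 85
merge 85 and s4(163): 248
merge s3(187) and 248: 435
s4 sits 2 levels below the root, so its codeword is 2 bits.

2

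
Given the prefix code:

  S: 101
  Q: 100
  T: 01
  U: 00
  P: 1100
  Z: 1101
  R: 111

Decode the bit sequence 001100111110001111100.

Read left to right; each codeword is recognised as soon as it completes (prefix code):
  00→U | 1100→P | 111→R | 1100→P | 01→T | 111→R | 100→Q
Decoded message: UPRPTRQ

UPRPTRQ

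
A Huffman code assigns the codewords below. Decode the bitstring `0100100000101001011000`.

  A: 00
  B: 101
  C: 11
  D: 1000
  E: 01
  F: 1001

EADABABD

Read left to right; each codeword is recognised as soon as it completes (prefix code):
  01→E | 00→A | 1000→D | 00→A | 101→B | 00→A | 101→B | 1000→D
Decoded message: EADABABD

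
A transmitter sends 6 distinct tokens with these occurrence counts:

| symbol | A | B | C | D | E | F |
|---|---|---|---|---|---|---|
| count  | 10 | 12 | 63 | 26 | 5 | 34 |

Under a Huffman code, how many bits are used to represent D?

3

Huffman merges, smallest pair first:
combine E(5), A(10) → 15
combine B(12), 15 → 27
combine D(26), 27 → 53
combine F(34), 53 → 87
combine C(63), 87 → 150
D sits 3 levels below the root, so its codeword is 3 bits.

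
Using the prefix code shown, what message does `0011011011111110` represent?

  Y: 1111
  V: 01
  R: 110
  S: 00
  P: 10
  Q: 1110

Read left to right; each codeword is recognised as soon as it completes (prefix code):
  00→S | 110→R | 110→R | 1111→Y | 1110→Q
Decoded message: SRRYQ

SRRYQ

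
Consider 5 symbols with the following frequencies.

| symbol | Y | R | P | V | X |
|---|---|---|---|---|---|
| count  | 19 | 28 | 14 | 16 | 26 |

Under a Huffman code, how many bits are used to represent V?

3

Repeatedly merge the two smallest:
P(14) + V(16) → 30
Y(19) + X(26) → 45
R(28) + 30 → 58
45 + 58 → 103
The subtree containing V is merged 3 times, so code length = 3.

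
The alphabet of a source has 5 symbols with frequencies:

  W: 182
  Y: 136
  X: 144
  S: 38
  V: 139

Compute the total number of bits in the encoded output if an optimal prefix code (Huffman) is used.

1452

Build the Huffman tree bottom-up:
merge S(38) and Y(136): 174
merge V(139) and X(144): 283
merge 174 and W(182): 356
merge 283 and 356: 639
Each symbol's bit-cost is frequency × depth; summing gives 1452 bits (equivalently 174 + 283 + 356 + 639).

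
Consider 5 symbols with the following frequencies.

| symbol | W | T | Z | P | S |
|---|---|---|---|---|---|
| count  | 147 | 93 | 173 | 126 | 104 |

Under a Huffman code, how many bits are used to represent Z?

2

Repeatedly merge the two smallest:
merge T(93) and S(104): 197
merge P(126) and W(147): 273
merge Z(173) and 197: 370
merge 273 and 370: 643
Z sits 2 levels below the root, so its codeword is 2 bits.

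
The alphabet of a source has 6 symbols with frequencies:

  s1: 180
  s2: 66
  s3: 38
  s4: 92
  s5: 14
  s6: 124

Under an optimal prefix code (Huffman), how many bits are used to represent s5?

Repeatedly merge the two smallest:
s5(14) + s3(38) → 52
52 + s2(66) → 118
s4(92) + 118 → 210
s6(124) + s1(180) → 304
210 + 304 → 514
s5's leaf is at depth 4, giving a 4-bit codeword.

4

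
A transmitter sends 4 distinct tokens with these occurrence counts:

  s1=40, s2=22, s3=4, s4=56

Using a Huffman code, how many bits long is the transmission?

Build the Huffman tree bottom-up:
merge s3(4) and s2(22): 26
merge 26 and s1(40): 66
merge s4(56) and 66: 122
Each symbol's bit-cost is frequency × depth; summing gives 214 bits (equivalently 26 + 66 + 122).

214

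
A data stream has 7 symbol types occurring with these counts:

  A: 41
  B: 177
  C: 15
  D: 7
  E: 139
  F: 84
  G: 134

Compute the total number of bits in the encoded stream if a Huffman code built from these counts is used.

1426

Greedily combine the two least-frequent nodes:
merge D(7) and C(15): 22
merge 22 and A(41): 63
merge 63 and F(84): 147
merge G(134) and E(139): 273
merge 147 and B(177): 324
merge 273 and 324: 597
Total encoded bits = sum of merged weights = 22 + 63 + 147 + 273 + 324 + 597 = 1426.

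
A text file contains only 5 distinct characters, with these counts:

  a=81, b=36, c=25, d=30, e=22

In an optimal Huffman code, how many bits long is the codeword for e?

3

Build the tree from the bottom:
combine e(22), c(25) → 47
combine d(30), b(36) → 66
combine 47, 66 → 113
combine a(81), 113 → 194
The subtree containing e is merged 3 times, so code length = 3.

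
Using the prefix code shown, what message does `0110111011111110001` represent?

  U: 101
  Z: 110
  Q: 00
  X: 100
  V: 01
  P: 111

Read left to right; each codeword is recognised as soon as it completes (prefix code):
  01→V | 101→U | 110→Z | 111→P | 111→P | 100→X | 01→V
Decoded message: VUZPPXV

VUZPPXV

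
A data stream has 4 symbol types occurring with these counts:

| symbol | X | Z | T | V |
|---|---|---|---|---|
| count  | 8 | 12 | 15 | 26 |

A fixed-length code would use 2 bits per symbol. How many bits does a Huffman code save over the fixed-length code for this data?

6

Fixed-length: 2 bits × 61 symbols = 122 bits.
Huffman merges:
X(8) + Z(12) → 20
T(15) + 20 → 35
V(26) + 35 → 61
Huffman total = 20 + 35 + 61 = 116 bits.
Saving = 122 − 116 = 6 bits.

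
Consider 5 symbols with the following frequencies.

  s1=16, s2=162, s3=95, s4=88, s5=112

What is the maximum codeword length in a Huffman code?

3

Merge the two lowest-weight nodes at each step:
s1(16) + s4(88) → 104
s3(95) + 104 → 199
s5(112) + s2(162) → 274
199 + 274 → 473
The first pair merged (s1, s4) ends up deepest, at depth 3.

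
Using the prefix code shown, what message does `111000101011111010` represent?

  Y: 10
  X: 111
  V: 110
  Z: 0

XZZZYYXVY

Read left to right; each codeword is recognised as soon as it completes (prefix code):
  111→X | 0→Z | 0→Z | 0→Z | 10→Y | 10→Y | 111→X | 110→V | 10→Y
Decoded message: XZZZYYXVY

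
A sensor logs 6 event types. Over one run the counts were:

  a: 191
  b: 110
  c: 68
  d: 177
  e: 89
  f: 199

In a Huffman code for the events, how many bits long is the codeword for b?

3

Huffman merges, smallest pair first:
combine c(68), e(89) → 157
combine b(110), 157 → 267
combine d(177), a(191) → 368
combine f(199), 267 → 466
combine 368, 466 → 834
b sits 3 levels below the root, so its codeword is 3 bits.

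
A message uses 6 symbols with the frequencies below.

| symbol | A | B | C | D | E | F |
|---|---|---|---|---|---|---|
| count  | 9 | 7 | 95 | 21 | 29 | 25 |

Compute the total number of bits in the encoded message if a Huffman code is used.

384

Merge the two smallest weights repeatedly:
B(7) + A(9) → 16
16 + D(21) → 37
F(25) + E(29) → 54
37 + 54 → 91
91 + C(95) → 186
Each symbol's bit-cost is frequency × depth; summing gives 384 bits (equivalently 16 + 37 + 54 + 91 + 186).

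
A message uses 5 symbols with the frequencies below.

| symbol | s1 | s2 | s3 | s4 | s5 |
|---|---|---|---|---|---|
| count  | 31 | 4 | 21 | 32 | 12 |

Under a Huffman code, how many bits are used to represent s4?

Repeatedly merge the two smallest:
s2(4) + s5(12) → 16
16 + s3(21) → 37
s1(31) + s4(32) → 63
37 + 63 → 100
s4's leaf is at depth 2, giving a 2-bit codeword.

2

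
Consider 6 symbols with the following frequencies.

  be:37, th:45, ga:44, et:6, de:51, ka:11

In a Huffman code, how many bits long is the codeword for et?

Repeatedly merge the two smallest:
combine et(6), ka(11) → 17
combine 17, be(37) → 54
combine ga(44), th(45) → 89
combine de(51), 54 → 105
combine 89, 105 → 194
The subtree containing et is merged 4 times, so code length = 4.

4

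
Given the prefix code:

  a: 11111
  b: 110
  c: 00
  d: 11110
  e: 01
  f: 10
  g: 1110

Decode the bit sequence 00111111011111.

cafa

Read left to right; each codeword is recognised as soon as it completes (prefix code):
  00→c | 11111→a | 10→f | 11111→a
Decoded message: cafa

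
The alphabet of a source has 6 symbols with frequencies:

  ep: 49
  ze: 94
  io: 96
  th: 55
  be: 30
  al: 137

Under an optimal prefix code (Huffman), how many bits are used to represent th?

Repeatedly merge the two smallest:
combine be(30), ep(49) → 79
combine th(55), 79 → 134
combine ze(94), io(96) → 190
combine 134, al(137) → 271
combine 190, 271 → 461
th's leaf is at depth 3, giving a 3-bit codeword.

3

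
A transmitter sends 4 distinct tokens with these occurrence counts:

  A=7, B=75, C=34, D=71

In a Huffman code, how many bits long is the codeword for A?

3

Build the tree from the bottom:
combine A(7), C(34) → 41
combine 41, D(71) → 112
combine B(75), 112 → 187
A's leaf is at depth 3, giving a 3-bit codeword.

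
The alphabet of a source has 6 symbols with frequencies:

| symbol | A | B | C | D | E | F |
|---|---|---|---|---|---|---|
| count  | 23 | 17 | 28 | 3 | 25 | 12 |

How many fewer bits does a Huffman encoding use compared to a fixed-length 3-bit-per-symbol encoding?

Fixed-length: 3 bits × 108 symbols = 324 bits.
Huffman merges:
combine D(3), F(12) → 15
combine 15, B(17) → 32
combine A(23), E(25) → 48
combine C(28), 32 → 60
combine 48, 60 → 108
Huffman total = 15 + 32 + 48 + 60 + 108 = 263 bits.
Saving = 324 − 263 = 61 bits.

61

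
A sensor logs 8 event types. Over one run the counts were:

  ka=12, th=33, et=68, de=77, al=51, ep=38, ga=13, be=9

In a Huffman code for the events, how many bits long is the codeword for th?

3

Huffman merges, smallest pair first:
combine be(9), ka(12) → 21
combine ga(13), 21 → 34
combine th(33), 34 → 67
combine ep(38), al(51) → 89
combine 67, et(68) → 135
combine de(77), 89 → 166
combine 135, 166 → 301
The subtree containing th is merged 3 times, so code length = 3.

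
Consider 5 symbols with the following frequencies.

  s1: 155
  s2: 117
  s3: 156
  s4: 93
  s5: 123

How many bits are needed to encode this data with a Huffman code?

Greedily combine the two least-frequent nodes:
combine s4(93), s2(117) → 210
combine s5(123), s1(155) → 278
combine s3(156), 210 → 366
combine 278, 366 → 644
The encoded length is the sum of every internal node's weight: 210 + 278 + 366 + 644 = 1498 bits.

1498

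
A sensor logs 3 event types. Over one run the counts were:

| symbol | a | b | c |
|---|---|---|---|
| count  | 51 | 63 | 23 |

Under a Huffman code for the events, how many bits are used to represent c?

Repeatedly merge the two smallest:
c(23) + a(51) → 74
b(63) + 74 → 137
c sits 2 levels below the root, so its codeword is 2 bits.

2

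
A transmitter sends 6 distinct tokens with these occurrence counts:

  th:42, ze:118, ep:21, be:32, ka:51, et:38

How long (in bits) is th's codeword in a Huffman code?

Build the tree from the bottom:
merge ep(21) and be(32): 53
merge et(38) and th(42): 80
merge ka(51) and 53: 104
merge 80 and 104: 184
merge ze(118) and 184: 302
th's leaf is at depth 3, giving a 3-bit codeword.

3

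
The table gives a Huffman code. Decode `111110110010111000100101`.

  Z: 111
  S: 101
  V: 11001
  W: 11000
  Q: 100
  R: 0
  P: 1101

Read left to right; each codeword is recognised as soon as it completes (prefix code):
  111→Z | 1101→P | 100→Q | 101→S | 11000→W | 100→Q | 101→S
Decoded message: ZPQSWQS

ZPQSWQS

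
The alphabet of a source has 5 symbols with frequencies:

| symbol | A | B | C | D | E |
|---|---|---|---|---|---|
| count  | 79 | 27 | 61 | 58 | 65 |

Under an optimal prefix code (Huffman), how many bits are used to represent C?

2

Build the tree from the bottom:
merge B(27) and D(58): 85
merge C(61) and E(65): 126
merge A(79) and 85: 164
merge 126 and 164: 290
C sits 2 levels below the root, so its codeword is 2 bits.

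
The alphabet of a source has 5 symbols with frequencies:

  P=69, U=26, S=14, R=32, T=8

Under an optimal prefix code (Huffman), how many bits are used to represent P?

1

Repeatedly merge the two smallest:
combine T(8), S(14) → 22
combine 22, U(26) → 48
combine R(32), 48 → 80
combine P(69), 80 → 149
P is a child of the root — depth 1, so its codeword is a single bit.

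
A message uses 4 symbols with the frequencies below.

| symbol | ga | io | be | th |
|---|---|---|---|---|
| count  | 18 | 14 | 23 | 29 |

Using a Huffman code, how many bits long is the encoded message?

168

Greedily combine the two least-frequent nodes:
merge io(14) and ga(18): 32
merge be(23) and th(29): 52
merge 32 and 52: 84
The encoded length is the sum of every internal node's weight: 32 + 52 + 84 = 168 bits.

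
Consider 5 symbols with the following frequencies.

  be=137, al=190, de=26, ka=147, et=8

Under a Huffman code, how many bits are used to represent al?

1

Huffman merges, smallest pair first:
et(8) + de(26) → 34
34 + be(137) → 171
ka(147) + 171 → 318
al(190) + 318 → 508
al is a child of the root — depth 1, so its codeword is a single bit.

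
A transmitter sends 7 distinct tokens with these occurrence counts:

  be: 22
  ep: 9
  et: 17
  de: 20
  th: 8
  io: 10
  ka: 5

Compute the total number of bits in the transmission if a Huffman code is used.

Build the Huffman tree bottom-up:
ka(5) + th(8) → 13
ep(9) + io(10) → 19
13 + et(17) → 30
19 + de(20) → 39
be(22) + 30 → 52
39 + 52 → 91
The encoded length is the sum of every internal node's weight: 13 + 19 + 30 + 39 + 52 + 91 = 244 bits.

244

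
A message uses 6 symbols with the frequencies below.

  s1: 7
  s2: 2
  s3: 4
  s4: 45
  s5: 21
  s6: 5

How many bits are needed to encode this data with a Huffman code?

158

Greedily combine the two least-frequent nodes:
s2(2) + s3(4) → 6
s6(5) + 6 → 11
s1(7) + 11 → 18
18 + s5(21) → 39
39 + s4(45) → 84
Each symbol's bit-cost is frequency × depth; summing gives 158 bits (equivalently 6 + 11 + 18 + 39 + 84).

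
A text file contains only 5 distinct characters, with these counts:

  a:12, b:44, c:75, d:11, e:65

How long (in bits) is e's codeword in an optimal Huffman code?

2

Huffman merges, smallest pair first:
d(11) + a(12) → 23
23 + b(44) → 67
e(65) + 67 → 132
c(75) + 132 → 207
e sits 2 levels below the root, so its codeword is 2 bits.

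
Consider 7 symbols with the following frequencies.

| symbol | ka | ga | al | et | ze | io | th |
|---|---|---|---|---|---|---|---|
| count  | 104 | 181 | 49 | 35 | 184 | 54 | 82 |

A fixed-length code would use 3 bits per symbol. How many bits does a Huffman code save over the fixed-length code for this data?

281

Fixed-length: 3 bits × 689 symbols = 2067 bits.
Huffman merges:
combine et(35), al(49) → 84
combine io(54), th(82) → 136
combine 84, ka(104) → 188
combine 136, ga(181) → 317
combine ze(184), 188 → 372
combine 317, 372 → 689
Huffman total = 84 + 136 + 188 + 317 + 372 + 689 = 1786 bits.
Saving = 2067 − 1786 = 281 bits.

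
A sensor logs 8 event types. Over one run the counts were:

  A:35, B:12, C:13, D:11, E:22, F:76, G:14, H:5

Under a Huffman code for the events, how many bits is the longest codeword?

Merge the two lowest-weight nodes at each step:
combine H(5), D(11) → 16
combine B(12), C(13) → 25
combine G(14), 16 → 30
combine E(22), 25 → 47
combine 30, A(35) → 65
combine 47, 65 → 112
combine F(76), 112 → 188
Maximum depth reached is 5.

5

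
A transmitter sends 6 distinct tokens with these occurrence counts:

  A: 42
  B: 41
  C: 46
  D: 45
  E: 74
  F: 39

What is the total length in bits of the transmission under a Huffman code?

Greedily combine the two least-frequent nodes:
merge F(39) and B(41): 80
merge A(42) and D(45): 87
merge C(46) and E(74): 120
merge 80 and 87: 167
merge 120 and 167: 287
Total encoded bits = sum of merged weights = 80 + 87 + 120 + 167 + 287 = 741.

741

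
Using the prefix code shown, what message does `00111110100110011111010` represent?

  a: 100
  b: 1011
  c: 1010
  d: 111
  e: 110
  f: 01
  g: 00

Read left to right; each codeword is recognised as soon as it completes (prefix code):
  00→g | 111→d | 110→e | 100→a | 110→e | 01→f | 111→d | 1010→c
Decoded message: gdeaefdc

gdeaefdc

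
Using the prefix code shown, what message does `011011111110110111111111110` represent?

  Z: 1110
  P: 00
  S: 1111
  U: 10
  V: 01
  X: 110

VUSZXSSZ

Read left to right; each codeword is recognised as soon as it completes (prefix code):
  01→V | 10→U | 1111→S | 1110→Z | 110→X | 1111→S | 1111→S | 1110→Z
Decoded message: VUSZXSSZ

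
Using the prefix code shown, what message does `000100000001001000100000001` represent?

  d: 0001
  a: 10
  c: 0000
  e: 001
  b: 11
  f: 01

dcdedcd

Read left to right; each codeword is recognised as soon as it completes (prefix code):
  0001→d | 0000→c | 0001→d | 001→e | 0001→d | 0000→c | 0001→d
Decoded message: dcdedcd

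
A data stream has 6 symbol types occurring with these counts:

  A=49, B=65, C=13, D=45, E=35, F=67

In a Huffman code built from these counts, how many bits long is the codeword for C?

4

Repeatedly merge the two smallest:
merge C(13) and E(35): 48
merge D(45) and 48: 93
merge A(49) and B(65): 114
merge F(67) and 93: 160
merge 114 and 160: 274
The subtree containing C is merged 4 times, so code length = 4.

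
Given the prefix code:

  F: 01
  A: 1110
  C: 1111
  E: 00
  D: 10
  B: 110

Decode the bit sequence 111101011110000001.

Read left to right; each codeword is recognised as soon as it completes (prefix code):
  1111→C | 01→F | 01→F | 1110→A | 00→E | 00→E | 01→F
Decoded message: CFFAEEF

CFFAEEF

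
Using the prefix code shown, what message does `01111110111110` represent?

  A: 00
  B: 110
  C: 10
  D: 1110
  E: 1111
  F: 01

FECEC

Read left to right; each codeword is recognised as soon as it completes (prefix code):
  01→F | 1111→E | 10→C | 1111→E | 10→C
Decoded message: FECEC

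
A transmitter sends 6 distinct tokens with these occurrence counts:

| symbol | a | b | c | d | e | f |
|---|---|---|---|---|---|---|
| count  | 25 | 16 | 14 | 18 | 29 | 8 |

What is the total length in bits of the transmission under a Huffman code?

276

Merge the two smallest weights repeatedly:
f(8) + c(14) → 22
b(16) + d(18) → 34
22 + a(25) → 47
e(29) + 34 → 63
47 + 63 → 110
The encoded length is the sum of every internal node's weight: 22 + 34 + 47 + 63 + 110 = 276 bits.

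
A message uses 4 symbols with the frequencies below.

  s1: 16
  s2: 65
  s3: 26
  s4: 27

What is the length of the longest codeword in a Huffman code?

3

Merge the two lowest-weight nodes at each step:
merge s1(16) and s3(26): 42
merge s4(27) and 42: 69
merge s2(65) and 69: 134
The first pair merged (s1, s3) ends up deepest, at depth 3.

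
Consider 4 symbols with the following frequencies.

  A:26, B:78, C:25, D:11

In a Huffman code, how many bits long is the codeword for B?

1

Repeatedly merge the two smallest:
D(11) + C(25) → 36
A(26) + 36 → 62
62 + B(78) → 140
B is a child of the root — depth 1, so its codeword is a single bit.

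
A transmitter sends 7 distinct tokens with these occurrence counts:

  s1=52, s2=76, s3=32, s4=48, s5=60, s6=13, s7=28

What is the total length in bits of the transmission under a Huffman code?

832

Merge the two smallest weights repeatedly:
combine s6(13), s7(28) → 41
combine s3(32), 41 → 73
combine s4(48), s1(52) → 100
combine s5(60), 73 → 133
combine s2(76), 100 → 176
combine 133, 176 → 309
Total encoded bits = sum of merged weights = 41 + 73 + 100 + 133 + 176 + 309 = 832.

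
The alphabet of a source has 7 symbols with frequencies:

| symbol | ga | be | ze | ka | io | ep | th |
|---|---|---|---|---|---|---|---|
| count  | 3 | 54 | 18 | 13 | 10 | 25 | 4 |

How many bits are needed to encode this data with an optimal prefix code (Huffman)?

297

Merge the two smallest weights repeatedly:
ga(3) + th(4) → 7
7 + io(10) → 17
ka(13) + 17 → 30
ze(18) + ep(25) → 43
30 + 43 → 73
be(54) + 73 → 127
The encoded length is the sum of every internal node's weight: 7 + 17 + 30 + 43 + 73 + 127 = 297 bits.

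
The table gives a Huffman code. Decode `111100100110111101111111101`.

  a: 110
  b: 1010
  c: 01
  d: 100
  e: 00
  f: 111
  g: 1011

Read left to right; each codeword is recognised as soon as it completes (prefix code):
  111→f | 100→d | 100→d | 110→a | 111→f | 1011→g | 111→f | 111→f | 01→c
Decoded message: fddafgffc

fddafgffc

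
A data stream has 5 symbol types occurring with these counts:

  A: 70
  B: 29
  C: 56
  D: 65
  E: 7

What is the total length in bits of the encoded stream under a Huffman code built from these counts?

Greedily combine the two least-frequent nodes:
combine E(7), B(29) → 36
combine 36, C(56) → 92
combine D(65), A(70) → 135
combine 92, 135 → 227
Each symbol's bit-cost is frequency × depth; summing gives 490 bits (equivalently 36 + 92 + 135 + 227).

490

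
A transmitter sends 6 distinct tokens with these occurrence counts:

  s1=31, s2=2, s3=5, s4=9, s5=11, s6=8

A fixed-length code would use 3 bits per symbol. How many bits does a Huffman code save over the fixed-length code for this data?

Fixed-length: 3 bits × 66 symbols = 198 bits.
Huffman merges:
s2(2) + s3(5) → 7
7 + s6(8) → 15
s4(9) + s5(11) → 20
15 + 20 → 35
s1(31) + 35 → 66
Huffman total = 7 + 15 + 20 + 35 + 66 = 143 bits.
Saving = 198 − 143 = 55 bits.

55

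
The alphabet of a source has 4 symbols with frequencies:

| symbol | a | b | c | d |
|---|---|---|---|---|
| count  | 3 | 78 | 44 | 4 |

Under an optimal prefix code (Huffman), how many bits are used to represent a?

Build the tree from the bottom:
combine a(3), d(4) → 7
combine 7, c(44) → 51
combine 51, b(78) → 129
a's leaf is at depth 3, giving a 3-bit codeword.

3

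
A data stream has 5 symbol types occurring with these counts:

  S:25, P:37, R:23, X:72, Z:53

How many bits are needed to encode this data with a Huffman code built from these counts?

468

Greedily combine the two least-frequent nodes:
merge R(23) and S(25): 48
merge P(37) and 48: 85
merge Z(53) and X(72): 125
merge 85 and 125: 210
Each symbol's bit-cost is frequency × depth; summing gives 468 bits (equivalently 48 + 85 + 125 + 210).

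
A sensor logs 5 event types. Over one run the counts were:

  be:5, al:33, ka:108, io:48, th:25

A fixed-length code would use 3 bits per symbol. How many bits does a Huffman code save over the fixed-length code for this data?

Fixed-length: 3 bits × 219 symbols = 657 bits.
Huffman merges:
merge be(5) and th(25): 30
merge 30 and al(33): 63
merge io(48) and 63: 111
merge ka(108) and 111: 219
Huffman total = 30 + 63 + 111 + 219 = 423 bits.
Saving = 657 − 423 = 234 bits.

234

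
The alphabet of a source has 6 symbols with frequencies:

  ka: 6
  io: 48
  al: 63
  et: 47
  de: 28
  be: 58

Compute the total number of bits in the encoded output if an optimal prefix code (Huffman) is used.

615

Build the Huffman tree bottom-up:
combine ka(6), de(28) → 34
combine 34, et(47) → 81
combine io(48), be(58) → 106
combine al(63), 81 → 144
combine 106, 144 → 250
Total encoded bits = sum of merged weights = 34 + 81 + 106 + 144 + 250 = 615.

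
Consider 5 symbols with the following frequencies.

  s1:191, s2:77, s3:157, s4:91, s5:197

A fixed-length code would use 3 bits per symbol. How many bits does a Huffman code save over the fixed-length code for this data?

545

Fixed-length: 3 bits × 713 symbols = 2139 bits.
Huffman merges:
merge s2(77) and s4(91): 168
merge s3(157) and 168: 325
merge s1(191) and s5(197): 388
merge 325 and 388: 713
Huffman total = 168 + 325 + 388 + 713 = 1594 bits.
Saving = 2139 − 1594 = 545 bits.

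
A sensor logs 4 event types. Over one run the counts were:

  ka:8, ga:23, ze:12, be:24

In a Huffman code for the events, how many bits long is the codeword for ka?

3

Repeatedly merge the two smallest:
merge ka(8) and ze(12): 20
merge 20 and ga(23): 43
merge be(24) and 43: 67
The subtree containing ka is merged 3 times, so code length = 3.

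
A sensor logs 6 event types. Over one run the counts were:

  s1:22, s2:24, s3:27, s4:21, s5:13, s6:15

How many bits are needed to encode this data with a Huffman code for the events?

315

Build the Huffman tree bottom-up:
s5(13) + s6(15) → 28
s4(21) + s1(22) → 43
s2(24) + s3(27) → 51
28 + 43 → 71
51 + 71 → 122
Each symbol's bit-cost is frequency × depth; summing gives 315 bits (equivalently 28 + 43 + 51 + 71 + 122).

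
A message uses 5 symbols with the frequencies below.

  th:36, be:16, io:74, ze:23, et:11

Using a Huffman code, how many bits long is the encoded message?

Greedily combine the two least-frequent nodes:
merge et(11) and be(16): 27
merge ze(23) and 27: 50
merge th(36) and 50: 86
merge io(74) and 86: 160
Each symbol's bit-cost is frequency × depth; summing gives 323 bits (equivalently 27 + 50 + 86 + 160).

323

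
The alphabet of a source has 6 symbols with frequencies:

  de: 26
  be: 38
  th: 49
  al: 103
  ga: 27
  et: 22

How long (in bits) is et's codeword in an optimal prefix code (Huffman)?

Build the tree from the bottom:
combine et(22), de(26) → 48
combine ga(27), be(38) → 65
combine 48, th(49) → 97
combine 65, 97 → 162
combine al(103), 162 → 265
et sits 4 levels below the root, so its codeword is 4 bits.

4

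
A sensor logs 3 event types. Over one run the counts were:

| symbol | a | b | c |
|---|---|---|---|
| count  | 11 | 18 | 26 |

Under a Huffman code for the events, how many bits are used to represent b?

2

Repeatedly merge the two smallest:
merge a(11) and b(18): 29
merge c(26) and 29: 55
The subtree containing b is merged 2 times, so code length = 2.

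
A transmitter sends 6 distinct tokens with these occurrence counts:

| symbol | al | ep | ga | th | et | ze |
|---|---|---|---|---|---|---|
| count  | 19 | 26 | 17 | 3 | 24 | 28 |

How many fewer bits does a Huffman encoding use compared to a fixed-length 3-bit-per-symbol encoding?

58

Fixed-length: 3 bits × 117 symbols = 351 bits.
Huffman merges:
combine th(3), ga(17) → 20
combine al(19), 20 → 39
combine et(24), ep(26) → 50
combine ze(28), 39 → 67
combine 50, 67 → 117
Huffman total = 20 + 39 + 50 + 67 + 117 = 293 bits.
Saving = 351 − 293 = 58 bits.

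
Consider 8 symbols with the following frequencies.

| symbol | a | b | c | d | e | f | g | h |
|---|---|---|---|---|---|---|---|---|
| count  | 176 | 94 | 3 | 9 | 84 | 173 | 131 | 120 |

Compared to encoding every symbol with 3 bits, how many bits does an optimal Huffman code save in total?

241

Fixed-length: 3 bits × 790 symbols = 2370 bits.
Huffman merges:
combine c(3), d(9) → 12
combine 12, e(84) → 96
combine b(94), 96 → 190
combine h(120), g(131) → 251
combine f(173), a(176) → 349
combine 190, 251 → 441
combine 349, 441 → 790
Huffman total = 12 + 96 + 190 + 251 + 349 + 441 + 790 = 2129 bits.
Saving = 2370 − 2129 = 241 bits.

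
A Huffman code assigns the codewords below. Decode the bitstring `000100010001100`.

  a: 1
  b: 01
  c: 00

cbcbcbac

Read left to right; each codeword is recognised as soon as it completes (prefix code):
  00→c | 01→b | 00→c | 01→b | 00→c | 01→b | 1→a | 00→c
Decoded message: cbcbcbac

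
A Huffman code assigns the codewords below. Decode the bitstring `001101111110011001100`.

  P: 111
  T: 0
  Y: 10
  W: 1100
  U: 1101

Read left to right; each codeword is recognised as soon as it completes (prefix code):
  0→T | 0→T | 1101→U | 111→P | 1100→W | 1100→W | 1100→W
Decoded message: TTUPWWW

TTUPWWW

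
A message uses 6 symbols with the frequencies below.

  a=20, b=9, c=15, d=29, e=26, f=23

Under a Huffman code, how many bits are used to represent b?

Repeatedly merge the two smallest:
b(9) + c(15) → 24
a(20) + f(23) → 43
24 + e(26) → 50
d(29) + 43 → 72
50 + 72 → 122
The subtree containing b is merged 3 times, so code length = 3.

3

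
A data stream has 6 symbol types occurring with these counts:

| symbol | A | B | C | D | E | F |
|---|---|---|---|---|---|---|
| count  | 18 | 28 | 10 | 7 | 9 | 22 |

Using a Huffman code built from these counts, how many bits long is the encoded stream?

230

Greedily combine the two least-frequent nodes:
combine D(7), E(9) → 16
combine C(10), 16 → 26
combine A(18), F(22) → 40
combine 26, B(28) → 54
combine 40, 54 → 94
Each symbol's bit-cost is frequency × depth; summing gives 230 bits (equivalently 16 + 26 + 40 + 54 + 94).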